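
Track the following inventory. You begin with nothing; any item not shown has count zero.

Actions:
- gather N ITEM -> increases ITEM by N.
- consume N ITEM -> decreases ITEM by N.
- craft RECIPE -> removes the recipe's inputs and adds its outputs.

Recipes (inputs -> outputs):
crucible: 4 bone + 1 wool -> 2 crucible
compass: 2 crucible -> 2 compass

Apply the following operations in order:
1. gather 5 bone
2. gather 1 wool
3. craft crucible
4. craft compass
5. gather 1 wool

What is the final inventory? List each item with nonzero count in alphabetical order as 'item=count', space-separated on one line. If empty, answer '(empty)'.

Answer: bone=1 compass=2 wool=1

Derivation:
After 1 (gather 5 bone): bone=5
After 2 (gather 1 wool): bone=5 wool=1
After 3 (craft crucible): bone=1 crucible=2
After 4 (craft compass): bone=1 compass=2
After 5 (gather 1 wool): bone=1 compass=2 wool=1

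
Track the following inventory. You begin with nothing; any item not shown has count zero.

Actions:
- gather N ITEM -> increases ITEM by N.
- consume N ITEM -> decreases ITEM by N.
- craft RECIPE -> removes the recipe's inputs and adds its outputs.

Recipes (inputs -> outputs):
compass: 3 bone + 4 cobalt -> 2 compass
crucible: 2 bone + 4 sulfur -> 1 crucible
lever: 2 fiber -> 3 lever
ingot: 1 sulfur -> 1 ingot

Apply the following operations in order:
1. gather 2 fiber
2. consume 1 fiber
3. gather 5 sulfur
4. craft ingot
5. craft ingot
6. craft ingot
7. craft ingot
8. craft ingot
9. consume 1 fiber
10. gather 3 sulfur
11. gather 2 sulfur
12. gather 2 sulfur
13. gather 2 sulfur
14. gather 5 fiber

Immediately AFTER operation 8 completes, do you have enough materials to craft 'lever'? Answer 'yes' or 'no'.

After 1 (gather 2 fiber): fiber=2
After 2 (consume 1 fiber): fiber=1
After 3 (gather 5 sulfur): fiber=1 sulfur=5
After 4 (craft ingot): fiber=1 ingot=1 sulfur=4
After 5 (craft ingot): fiber=1 ingot=2 sulfur=3
After 6 (craft ingot): fiber=1 ingot=3 sulfur=2
After 7 (craft ingot): fiber=1 ingot=4 sulfur=1
After 8 (craft ingot): fiber=1 ingot=5

Answer: no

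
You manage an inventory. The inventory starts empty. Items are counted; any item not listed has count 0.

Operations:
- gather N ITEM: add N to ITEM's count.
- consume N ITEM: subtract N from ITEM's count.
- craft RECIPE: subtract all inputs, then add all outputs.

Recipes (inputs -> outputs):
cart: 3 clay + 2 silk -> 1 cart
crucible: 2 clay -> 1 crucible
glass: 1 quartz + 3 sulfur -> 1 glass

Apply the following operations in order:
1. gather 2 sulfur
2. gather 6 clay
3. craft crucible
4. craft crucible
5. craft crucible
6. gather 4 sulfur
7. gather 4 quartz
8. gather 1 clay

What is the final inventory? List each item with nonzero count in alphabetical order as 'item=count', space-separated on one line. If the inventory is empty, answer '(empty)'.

Answer: clay=1 crucible=3 quartz=4 sulfur=6

Derivation:
After 1 (gather 2 sulfur): sulfur=2
After 2 (gather 6 clay): clay=6 sulfur=2
After 3 (craft crucible): clay=4 crucible=1 sulfur=2
After 4 (craft crucible): clay=2 crucible=2 sulfur=2
After 5 (craft crucible): crucible=3 sulfur=2
After 6 (gather 4 sulfur): crucible=3 sulfur=6
After 7 (gather 4 quartz): crucible=3 quartz=4 sulfur=6
After 8 (gather 1 clay): clay=1 crucible=3 quartz=4 sulfur=6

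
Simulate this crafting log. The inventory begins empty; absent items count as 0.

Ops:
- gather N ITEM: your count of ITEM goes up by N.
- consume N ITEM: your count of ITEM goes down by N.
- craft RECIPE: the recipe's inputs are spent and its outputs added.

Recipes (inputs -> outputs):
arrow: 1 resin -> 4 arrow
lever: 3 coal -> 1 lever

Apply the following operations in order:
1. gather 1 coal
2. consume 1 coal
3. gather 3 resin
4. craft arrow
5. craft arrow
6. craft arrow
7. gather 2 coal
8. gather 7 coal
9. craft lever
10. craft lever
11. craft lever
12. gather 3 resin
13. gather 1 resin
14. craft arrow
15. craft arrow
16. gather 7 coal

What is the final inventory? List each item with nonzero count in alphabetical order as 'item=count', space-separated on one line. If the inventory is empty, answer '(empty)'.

After 1 (gather 1 coal): coal=1
After 2 (consume 1 coal): (empty)
After 3 (gather 3 resin): resin=3
After 4 (craft arrow): arrow=4 resin=2
After 5 (craft arrow): arrow=8 resin=1
After 6 (craft arrow): arrow=12
After 7 (gather 2 coal): arrow=12 coal=2
After 8 (gather 7 coal): arrow=12 coal=9
After 9 (craft lever): arrow=12 coal=6 lever=1
After 10 (craft lever): arrow=12 coal=3 lever=2
After 11 (craft lever): arrow=12 lever=3
After 12 (gather 3 resin): arrow=12 lever=3 resin=3
After 13 (gather 1 resin): arrow=12 lever=3 resin=4
After 14 (craft arrow): arrow=16 lever=3 resin=3
After 15 (craft arrow): arrow=20 lever=3 resin=2
After 16 (gather 7 coal): arrow=20 coal=7 lever=3 resin=2

Answer: arrow=20 coal=7 lever=3 resin=2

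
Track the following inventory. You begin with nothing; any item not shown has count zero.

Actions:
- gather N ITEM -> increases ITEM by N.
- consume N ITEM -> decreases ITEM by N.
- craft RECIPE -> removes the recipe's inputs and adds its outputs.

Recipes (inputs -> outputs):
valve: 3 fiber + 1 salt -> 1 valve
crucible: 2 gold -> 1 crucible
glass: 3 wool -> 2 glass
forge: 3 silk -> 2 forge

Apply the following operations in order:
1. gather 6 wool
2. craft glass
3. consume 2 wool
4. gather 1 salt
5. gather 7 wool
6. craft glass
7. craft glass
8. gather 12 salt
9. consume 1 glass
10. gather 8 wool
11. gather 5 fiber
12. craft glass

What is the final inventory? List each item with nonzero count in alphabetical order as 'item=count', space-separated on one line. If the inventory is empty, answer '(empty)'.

Answer: fiber=5 glass=7 salt=13 wool=7

Derivation:
After 1 (gather 6 wool): wool=6
After 2 (craft glass): glass=2 wool=3
After 3 (consume 2 wool): glass=2 wool=1
After 4 (gather 1 salt): glass=2 salt=1 wool=1
After 5 (gather 7 wool): glass=2 salt=1 wool=8
After 6 (craft glass): glass=4 salt=1 wool=5
After 7 (craft glass): glass=6 salt=1 wool=2
After 8 (gather 12 salt): glass=6 salt=13 wool=2
After 9 (consume 1 glass): glass=5 salt=13 wool=2
After 10 (gather 8 wool): glass=5 salt=13 wool=10
After 11 (gather 5 fiber): fiber=5 glass=5 salt=13 wool=10
After 12 (craft glass): fiber=5 glass=7 salt=13 wool=7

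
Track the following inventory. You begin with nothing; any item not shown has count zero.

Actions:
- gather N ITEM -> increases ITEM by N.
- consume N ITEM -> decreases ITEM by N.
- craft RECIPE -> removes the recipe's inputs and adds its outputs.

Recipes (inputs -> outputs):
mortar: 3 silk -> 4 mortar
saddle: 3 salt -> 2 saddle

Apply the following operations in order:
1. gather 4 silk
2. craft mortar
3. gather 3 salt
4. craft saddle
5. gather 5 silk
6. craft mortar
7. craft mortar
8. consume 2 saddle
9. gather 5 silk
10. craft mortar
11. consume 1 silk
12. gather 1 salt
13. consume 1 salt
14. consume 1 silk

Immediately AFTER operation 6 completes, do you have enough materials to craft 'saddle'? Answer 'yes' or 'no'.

After 1 (gather 4 silk): silk=4
After 2 (craft mortar): mortar=4 silk=1
After 3 (gather 3 salt): mortar=4 salt=3 silk=1
After 4 (craft saddle): mortar=4 saddle=2 silk=1
After 5 (gather 5 silk): mortar=4 saddle=2 silk=6
After 6 (craft mortar): mortar=8 saddle=2 silk=3

Answer: no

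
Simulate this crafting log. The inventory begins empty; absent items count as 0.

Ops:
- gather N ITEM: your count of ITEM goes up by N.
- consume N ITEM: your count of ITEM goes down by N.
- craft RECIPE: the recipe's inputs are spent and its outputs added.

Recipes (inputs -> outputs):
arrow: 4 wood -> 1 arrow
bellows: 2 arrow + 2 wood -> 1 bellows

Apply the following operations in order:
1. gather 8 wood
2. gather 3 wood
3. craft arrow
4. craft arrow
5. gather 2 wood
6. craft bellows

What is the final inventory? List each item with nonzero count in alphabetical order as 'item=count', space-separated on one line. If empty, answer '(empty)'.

Answer: bellows=1 wood=3

Derivation:
After 1 (gather 8 wood): wood=8
After 2 (gather 3 wood): wood=11
After 3 (craft arrow): arrow=1 wood=7
After 4 (craft arrow): arrow=2 wood=3
After 5 (gather 2 wood): arrow=2 wood=5
After 6 (craft bellows): bellows=1 wood=3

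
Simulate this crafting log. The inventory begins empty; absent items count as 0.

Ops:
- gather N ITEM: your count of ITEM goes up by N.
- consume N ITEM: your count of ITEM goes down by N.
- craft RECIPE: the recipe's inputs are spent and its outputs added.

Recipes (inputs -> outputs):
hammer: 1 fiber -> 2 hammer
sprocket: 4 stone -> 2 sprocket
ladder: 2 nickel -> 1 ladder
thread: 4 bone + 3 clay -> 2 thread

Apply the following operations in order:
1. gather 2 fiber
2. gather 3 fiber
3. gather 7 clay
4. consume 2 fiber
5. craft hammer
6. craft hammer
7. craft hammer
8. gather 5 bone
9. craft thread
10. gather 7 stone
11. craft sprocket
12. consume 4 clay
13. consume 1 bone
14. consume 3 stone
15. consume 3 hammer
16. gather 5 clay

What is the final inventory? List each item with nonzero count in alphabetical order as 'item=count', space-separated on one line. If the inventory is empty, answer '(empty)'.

After 1 (gather 2 fiber): fiber=2
After 2 (gather 3 fiber): fiber=5
After 3 (gather 7 clay): clay=7 fiber=5
After 4 (consume 2 fiber): clay=7 fiber=3
After 5 (craft hammer): clay=7 fiber=2 hammer=2
After 6 (craft hammer): clay=7 fiber=1 hammer=4
After 7 (craft hammer): clay=7 hammer=6
After 8 (gather 5 bone): bone=5 clay=7 hammer=6
After 9 (craft thread): bone=1 clay=4 hammer=6 thread=2
After 10 (gather 7 stone): bone=1 clay=4 hammer=6 stone=7 thread=2
After 11 (craft sprocket): bone=1 clay=4 hammer=6 sprocket=2 stone=3 thread=2
After 12 (consume 4 clay): bone=1 hammer=6 sprocket=2 stone=3 thread=2
After 13 (consume 1 bone): hammer=6 sprocket=2 stone=3 thread=2
After 14 (consume 3 stone): hammer=6 sprocket=2 thread=2
After 15 (consume 3 hammer): hammer=3 sprocket=2 thread=2
After 16 (gather 5 clay): clay=5 hammer=3 sprocket=2 thread=2

Answer: clay=5 hammer=3 sprocket=2 thread=2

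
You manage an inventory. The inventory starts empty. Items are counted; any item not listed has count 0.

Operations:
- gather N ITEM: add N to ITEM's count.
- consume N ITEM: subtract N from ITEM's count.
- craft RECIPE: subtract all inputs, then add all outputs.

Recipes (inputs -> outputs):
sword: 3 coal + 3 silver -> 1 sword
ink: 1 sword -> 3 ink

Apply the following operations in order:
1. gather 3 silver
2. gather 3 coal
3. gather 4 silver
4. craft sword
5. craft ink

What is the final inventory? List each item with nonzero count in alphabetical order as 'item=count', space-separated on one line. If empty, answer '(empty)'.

Answer: ink=3 silver=4

Derivation:
After 1 (gather 3 silver): silver=3
After 2 (gather 3 coal): coal=3 silver=3
After 3 (gather 4 silver): coal=3 silver=7
After 4 (craft sword): silver=4 sword=1
After 5 (craft ink): ink=3 silver=4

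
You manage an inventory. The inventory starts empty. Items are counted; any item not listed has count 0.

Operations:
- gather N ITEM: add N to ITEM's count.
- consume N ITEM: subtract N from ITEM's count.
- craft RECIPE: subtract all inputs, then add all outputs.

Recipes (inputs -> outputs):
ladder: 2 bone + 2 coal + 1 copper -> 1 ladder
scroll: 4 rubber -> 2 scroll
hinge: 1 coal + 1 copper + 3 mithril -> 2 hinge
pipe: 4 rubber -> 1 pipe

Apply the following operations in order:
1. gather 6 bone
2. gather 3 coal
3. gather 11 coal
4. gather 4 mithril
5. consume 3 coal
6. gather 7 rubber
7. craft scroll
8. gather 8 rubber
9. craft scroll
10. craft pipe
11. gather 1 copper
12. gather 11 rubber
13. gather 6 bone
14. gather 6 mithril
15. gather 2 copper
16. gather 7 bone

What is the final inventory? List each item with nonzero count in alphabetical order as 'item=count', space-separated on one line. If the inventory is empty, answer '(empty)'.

After 1 (gather 6 bone): bone=6
After 2 (gather 3 coal): bone=6 coal=3
After 3 (gather 11 coal): bone=6 coal=14
After 4 (gather 4 mithril): bone=6 coal=14 mithril=4
After 5 (consume 3 coal): bone=6 coal=11 mithril=4
After 6 (gather 7 rubber): bone=6 coal=11 mithril=4 rubber=7
After 7 (craft scroll): bone=6 coal=11 mithril=4 rubber=3 scroll=2
After 8 (gather 8 rubber): bone=6 coal=11 mithril=4 rubber=11 scroll=2
After 9 (craft scroll): bone=6 coal=11 mithril=4 rubber=7 scroll=4
After 10 (craft pipe): bone=6 coal=11 mithril=4 pipe=1 rubber=3 scroll=4
After 11 (gather 1 copper): bone=6 coal=11 copper=1 mithril=4 pipe=1 rubber=3 scroll=4
After 12 (gather 11 rubber): bone=6 coal=11 copper=1 mithril=4 pipe=1 rubber=14 scroll=4
After 13 (gather 6 bone): bone=12 coal=11 copper=1 mithril=4 pipe=1 rubber=14 scroll=4
After 14 (gather 6 mithril): bone=12 coal=11 copper=1 mithril=10 pipe=1 rubber=14 scroll=4
After 15 (gather 2 copper): bone=12 coal=11 copper=3 mithril=10 pipe=1 rubber=14 scroll=4
After 16 (gather 7 bone): bone=19 coal=11 copper=3 mithril=10 pipe=1 rubber=14 scroll=4

Answer: bone=19 coal=11 copper=3 mithril=10 pipe=1 rubber=14 scroll=4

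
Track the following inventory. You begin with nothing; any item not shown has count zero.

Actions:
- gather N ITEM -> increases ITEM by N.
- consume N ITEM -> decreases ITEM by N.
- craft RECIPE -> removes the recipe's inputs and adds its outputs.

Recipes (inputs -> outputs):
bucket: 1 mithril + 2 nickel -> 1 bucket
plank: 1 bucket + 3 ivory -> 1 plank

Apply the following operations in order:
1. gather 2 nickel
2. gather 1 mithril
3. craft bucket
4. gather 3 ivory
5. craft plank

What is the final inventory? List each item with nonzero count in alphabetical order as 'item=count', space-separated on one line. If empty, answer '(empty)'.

Answer: plank=1

Derivation:
After 1 (gather 2 nickel): nickel=2
After 2 (gather 1 mithril): mithril=1 nickel=2
After 3 (craft bucket): bucket=1
After 4 (gather 3 ivory): bucket=1 ivory=3
After 5 (craft plank): plank=1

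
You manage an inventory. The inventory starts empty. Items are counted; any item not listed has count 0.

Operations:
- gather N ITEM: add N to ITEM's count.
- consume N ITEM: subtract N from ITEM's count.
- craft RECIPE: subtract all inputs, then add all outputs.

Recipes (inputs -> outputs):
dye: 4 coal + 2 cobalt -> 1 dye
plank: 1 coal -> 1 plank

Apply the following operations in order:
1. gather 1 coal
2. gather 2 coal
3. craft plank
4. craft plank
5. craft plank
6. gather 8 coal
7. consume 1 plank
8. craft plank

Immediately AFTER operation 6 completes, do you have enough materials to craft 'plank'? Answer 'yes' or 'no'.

Answer: yes

Derivation:
After 1 (gather 1 coal): coal=1
After 2 (gather 2 coal): coal=3
After 3 (craft plank): coal=2 plank=1
After 4 (craft plank): coal=1 plank=2
After 5 (craft plank): plank=3
After 6 (gather 8 coal): coal=8 plank=3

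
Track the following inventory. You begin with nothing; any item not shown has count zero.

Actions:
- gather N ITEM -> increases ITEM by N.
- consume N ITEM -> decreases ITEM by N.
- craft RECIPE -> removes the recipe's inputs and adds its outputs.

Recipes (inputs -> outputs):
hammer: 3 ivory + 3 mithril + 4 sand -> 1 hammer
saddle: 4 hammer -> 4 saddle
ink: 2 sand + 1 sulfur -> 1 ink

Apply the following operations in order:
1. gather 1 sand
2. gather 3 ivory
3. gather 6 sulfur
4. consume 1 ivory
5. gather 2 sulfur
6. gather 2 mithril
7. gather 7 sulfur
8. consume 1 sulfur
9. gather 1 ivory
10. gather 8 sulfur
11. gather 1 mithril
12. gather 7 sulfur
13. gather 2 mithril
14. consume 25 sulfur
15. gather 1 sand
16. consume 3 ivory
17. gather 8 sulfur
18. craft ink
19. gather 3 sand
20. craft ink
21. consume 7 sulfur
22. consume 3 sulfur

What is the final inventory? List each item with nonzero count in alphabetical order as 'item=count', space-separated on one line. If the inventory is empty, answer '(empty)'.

After 1 (gather 1 sand): sand=1
After 2 (gather 3 ivory): ivory=3 sand=1
After 3 (gather 6 sulfur): ivory=3 sand=1 sulfur=6
After 4 (consume 1 ivory): ivory=2 sand=1 sulfur=6
After 5 (gather 2 sulfur): ivory=2 sand=1 sulfur=8
After 6 (gather 2 mithril): ivory=2 mithril=2 sand=1 sulfur=8
After 7 (gather 7 sulfur): ivory=2 mithril=2 sand=1 sulfur=15
After 8 (consume 1 sulfur): ivory=2 mithril=2 sand=1 sulfur=14
After 9 (gather 1 ivory): ivory=3 mithril=2 sand=1 sulfur=14
After 10 (gather 8 sulfur): ivory=3 mithril=2 sand=1 sulfur=22
After 11 (gather 1 mithril): ivory=3 mithril=3 sand=1 sulfur=22
After 12 (gather 7 sulfur): ivory=3 mithril=3 sand=1 sulfur=29
After 13 (gather 2 mithril): ivory=3 mithril=5 sand=1 sulfur=29
After 14 (consume 25 sulfur): ivory=3 mithril=5 sand=1 sulfur=4
After 15 (gather 1 sand): ivory=3 mithril=5 sand=2 sulfur=4
After 16 (consume 3 ivory): mithril=5 sand=2 sulfur=4
After 17 (gather 8 sulfur): mithril=5 sand=2 sulfur=12
After 18 (craft ink): ink=1 mithril=5 sulfur=11
After 19 (gather 3 sand): ink=1 mithril=5 sand=3 sulfur=11
After 20 (craft ink): ink=2 mithril=5 sand=1 sulfur=10
After 21 (consume 7 sulfur): ink=2 mithril=5 sand=1 sulfur=3
After 22 (consume 3 sulfur): ink=2 mithril=5 sand=1

Answer: ink=2 mithril=5 sand=1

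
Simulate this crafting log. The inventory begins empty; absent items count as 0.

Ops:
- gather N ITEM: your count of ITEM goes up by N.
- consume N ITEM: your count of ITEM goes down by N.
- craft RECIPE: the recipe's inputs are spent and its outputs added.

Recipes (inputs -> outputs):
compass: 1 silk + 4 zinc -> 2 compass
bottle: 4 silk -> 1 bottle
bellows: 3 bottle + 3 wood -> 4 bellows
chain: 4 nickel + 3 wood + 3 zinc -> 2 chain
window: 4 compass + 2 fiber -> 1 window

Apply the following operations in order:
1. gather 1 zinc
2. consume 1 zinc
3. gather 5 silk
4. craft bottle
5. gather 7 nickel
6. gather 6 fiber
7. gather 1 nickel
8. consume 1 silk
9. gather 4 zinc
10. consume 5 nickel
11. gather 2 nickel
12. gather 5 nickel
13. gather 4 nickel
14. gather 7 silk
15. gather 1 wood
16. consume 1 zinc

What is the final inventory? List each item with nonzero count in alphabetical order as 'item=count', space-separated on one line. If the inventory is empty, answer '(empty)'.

Answer: bottle=1 fiber=6 nickel=14 silk=7 wood=1 zinc=3

Derivation:
After 1 (gather 1 zinc): zinc=1
After 2 (consume 1 zinc): (empty)
After 3 (gather 5 silk): silk=5
After 4 (craft bottle): bottle=1 silk=1
After 5 (gather 7 nickel): bottle=1 nickel=7 silk=1
After 6 (gather 6 fiber): bottle=1 fiber=6 nickel=7 silk=1
After 7 (gather 1 nickel): bottle=1 fiber=6 nickel=8 silk=1
After 8 (consume 1 silk): bottle=1 fiber=6 nickel=8
After 9 (gather 4 zinc): bottle=1 fiber=6 nickel=8 zinc=4
After 10 (consume 5 nickel): bottle=1 fiber=6 nickel=3 zinc=4
After 11 (gather 2 nickel): bottle=1 fiber=6 nickel=5 zinc=4
After 12 (gather 5 nickel): bottle=1 fiber=6 nickel=10 zinc=4
After 13 (gather 4 nickel): bottle=1 fiber=6 nickel=14 zinc=4
After 14 (gather 7 silk): bottle=1 fiber=6 nickel=14 silk=7 zinc=4
After 15 (gather 1 wood): bottle=1 fiber=6 nickel=14 silk=7 wood=1 zinc=4
After 16 (consume 1 zinc): bottle=1 fiber=6 nickel=14 silk=7 wood=1 zinc=3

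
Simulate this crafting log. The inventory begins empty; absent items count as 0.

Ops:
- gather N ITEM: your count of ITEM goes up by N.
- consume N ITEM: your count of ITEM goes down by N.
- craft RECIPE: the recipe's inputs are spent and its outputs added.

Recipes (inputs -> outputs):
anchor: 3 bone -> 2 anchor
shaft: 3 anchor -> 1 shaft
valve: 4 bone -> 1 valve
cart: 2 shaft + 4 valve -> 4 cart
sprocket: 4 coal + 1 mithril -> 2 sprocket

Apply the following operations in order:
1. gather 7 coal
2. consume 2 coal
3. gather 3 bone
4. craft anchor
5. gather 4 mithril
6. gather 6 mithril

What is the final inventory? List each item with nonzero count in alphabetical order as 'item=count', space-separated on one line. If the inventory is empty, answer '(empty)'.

Answer: anchor=2 coal=5 mithril=10

Derivation:
After 1 (gather 7 coal): coal=7
After 2 (consume 2 coal): coal=5
After 3 (gather 3 bone): bone=3 coal=5
After 4 (craft anchor): anchor=2 coal=5
After 5 (gather 4 mithril): anchor=2 coal=5 mithril=4
After 6 (gather 6 mithril): anchor=2 coal=5 mithril=10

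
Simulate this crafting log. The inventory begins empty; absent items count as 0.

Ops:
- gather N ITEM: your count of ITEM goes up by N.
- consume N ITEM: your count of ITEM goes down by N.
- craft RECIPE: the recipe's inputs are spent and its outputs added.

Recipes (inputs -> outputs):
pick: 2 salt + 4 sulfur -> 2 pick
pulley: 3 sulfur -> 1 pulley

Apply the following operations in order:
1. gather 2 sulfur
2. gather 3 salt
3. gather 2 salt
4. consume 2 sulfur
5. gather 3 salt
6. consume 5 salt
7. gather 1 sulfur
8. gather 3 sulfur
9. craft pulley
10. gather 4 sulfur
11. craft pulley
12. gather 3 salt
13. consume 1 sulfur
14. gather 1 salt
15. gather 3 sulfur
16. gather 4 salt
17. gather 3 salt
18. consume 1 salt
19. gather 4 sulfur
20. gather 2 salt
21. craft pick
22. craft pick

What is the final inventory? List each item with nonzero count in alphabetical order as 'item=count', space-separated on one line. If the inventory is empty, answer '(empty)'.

Answer: pick=4 pulley=2 salt=11

Derivation:
After 1 (gather 2 sulfur): sulfur=2
After 2 (gather 3 salt): salt=3 sulfur=2
After 3 (gather 2 salt): salt=5 sulfur=2
After 4 (consume 2 sulfur): salt=5
After 5 (gather 3 salt): salt=8
After 6 (consume 5 salt): salt=3
After 7 (gather 1 sulfur): salt=3 sulfur=1
After 8 (gather 3 sulfur): salt=3 sulfur=4
After 9 (craft pulley): pulley=1 salt=3 sulfur=1
After 10 (gather 4 sulfur): pulley=1 salt=3 sulfur=5
After 11 (craft pulley): pulley=2 salt=3 sulfur=2
After 12 (gather 3 salt): pulley=2 salt=6 sulfur=2
After 13 (consume 1 sulfur): pulley=2 salt=6 sulfur=1
After 14 (gather 1 salt): pulley=2 salt=7 sulfur=1
After 15 (gather 3 sulfur): pulley=2 salt=7 sulfur=4
After 16 (gather 4 salt): pulley=2 salt=11 sulfur=4
After 17 (gather 3 salt): pulley=2 salt=14 sulfur=4
After 18 (consume 1 salt): pulley=2 salt=13 sulfur=4
After 19 (gather 4 sulfur): pulley=2 salt=13 sulfur=8
After 20 (gather 2 salt): pulley=2 salt=15 sulfur=8
After 21 (craft pick): pick=2 pulley=2 salt=13 sulfur=4
After 22 (craft pick): pick=4 pulley=2 salt=11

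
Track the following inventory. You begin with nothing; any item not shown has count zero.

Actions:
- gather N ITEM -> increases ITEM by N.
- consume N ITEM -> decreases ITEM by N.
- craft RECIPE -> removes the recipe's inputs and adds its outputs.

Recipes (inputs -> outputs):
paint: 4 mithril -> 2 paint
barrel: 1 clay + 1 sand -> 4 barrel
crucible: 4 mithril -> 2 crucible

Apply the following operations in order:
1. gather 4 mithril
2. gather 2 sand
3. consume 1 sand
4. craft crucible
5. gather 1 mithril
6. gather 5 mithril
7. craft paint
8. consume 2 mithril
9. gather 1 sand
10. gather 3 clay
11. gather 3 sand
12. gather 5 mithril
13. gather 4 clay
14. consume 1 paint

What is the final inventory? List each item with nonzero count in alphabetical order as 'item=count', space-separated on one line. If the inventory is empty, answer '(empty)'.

Answer: clay=7 crucible=2 mithril=5 paint=1 sand=5

Derivation:
After 1 (gather 4 mithril): mithril=4
After 2 (gather 2 sand): mithril=4 sand=2
After 3 (consume 1 sand): mithril=4 sand=1
After 4 (craft crucible): crucible=2 sand=1
After 5 (gather 1 mithril): crucible=2 mithril=1 sand=1
After 6 (gather 5 mithril): crucible=2 mithril=6 sand=1
After 7 (craft paint): crucible=2 mithril=2 paint=2 sand=1
After 8 (consume 2 mithril): crucible=2 paint=2 sand=1
After 9 (gather 1 sand): crucible=2 paint=2 sand=2
After 10 (gather 3 clay): clay=3 crucible=2 paint=2 sand=2
After 11 (gather 3 sand): clay=3 crucible=2 paint=2 sand=5
After 12 (gather 5 mithril): clay=3 crucible=2 mithril=5 paint=2 sand=5
After 13 (gather 4 clay): clay=7 crucible=2 mithril=5 paint=2 sand=5
After 14 (consume 1 paint): clay=7 crucible=2 mithril=5 paint=1 sand=5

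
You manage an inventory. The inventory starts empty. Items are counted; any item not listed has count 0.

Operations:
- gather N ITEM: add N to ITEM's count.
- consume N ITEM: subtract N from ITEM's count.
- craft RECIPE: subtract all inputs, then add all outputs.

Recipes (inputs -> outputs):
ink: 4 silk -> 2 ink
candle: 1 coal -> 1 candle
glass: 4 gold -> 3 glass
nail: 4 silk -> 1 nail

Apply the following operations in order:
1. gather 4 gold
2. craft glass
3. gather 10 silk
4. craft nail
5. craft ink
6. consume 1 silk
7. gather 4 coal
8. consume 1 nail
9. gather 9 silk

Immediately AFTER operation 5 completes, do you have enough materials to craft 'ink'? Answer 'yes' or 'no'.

After 1 (gather 4 gold): gold=4
After 2 (craft glass): glass=3
After 3 (gather 10 silk): glass=3 silk=10
After 4 (craft nail): glass=3 nail=1 silk=6
After 5 (craft ink): glass=3 ink=2 nail=1 silk=2

Answer: no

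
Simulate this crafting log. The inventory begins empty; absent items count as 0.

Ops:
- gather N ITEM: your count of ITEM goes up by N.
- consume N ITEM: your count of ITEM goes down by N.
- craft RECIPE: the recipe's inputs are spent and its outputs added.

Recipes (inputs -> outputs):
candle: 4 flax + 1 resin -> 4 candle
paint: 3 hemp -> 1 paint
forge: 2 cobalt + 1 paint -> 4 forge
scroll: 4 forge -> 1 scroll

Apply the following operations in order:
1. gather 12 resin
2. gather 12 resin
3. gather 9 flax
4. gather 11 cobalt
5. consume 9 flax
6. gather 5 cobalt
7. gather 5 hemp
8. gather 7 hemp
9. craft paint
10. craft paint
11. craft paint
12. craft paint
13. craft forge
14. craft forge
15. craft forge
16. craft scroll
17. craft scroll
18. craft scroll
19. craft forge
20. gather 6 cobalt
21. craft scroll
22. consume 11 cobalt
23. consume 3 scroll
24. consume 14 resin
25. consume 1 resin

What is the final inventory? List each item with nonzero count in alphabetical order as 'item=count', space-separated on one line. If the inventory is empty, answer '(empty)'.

After 1 (gather 12 resin): resin=12
After 2 (gather 12 resin): resin=24
After 3 (gather 9 flax): flax=9 resin=24
After 4 (gather 11 cobalt): cobalt=11 flax=9 resin=24
After 5 (consume 9 flax): cobalt=11 resin=24
After 6 (gather 5 cobalt): cobalt=16 resin=24
After 7 (gather 5 hemp): cobalt=16 hemp=5 resin=24
After 8 (gather 7 hemp): cobalt=16 hemp=12 resin=24
After 9 (craft paint): cobalt=16 hemp=9 paint=1 resin=24
After 10 (craft paint): cobalt=16 hemp=6 paint=2 resin=24
After 11 (craft paint): cobalt=16 hemp=3 paint=3 resin=24
After 12 (craft paint): cobalt=16 paint=4 resin=24
After 13 (craft forge): cobalt=14 forge=4 paint=3 resin=24
After 14 (craft forge): cobalt=12 forge=8 paint=2 resin=24
After 15 (craft forge): cobalt=10 forge=12 paint=1 resin=24
After 16 (craft scroll): cobalt=10 forge=8 paint=1 resin=24 scroll=1
After 17 (craft scroll): cobalt=10 forge=4 paint=1 resin=24 scroll=2
After 18 (craft scroll): cobalt=10 paint=1 resin=24 scroll=3
After 19 (craft forge): cobalt=8 forge=4 resin=24 scroll=3
After 20 (gather 6 cobalt): cobalt=14 forge=4 resin=24 scroll=3
After 21 (craft scroll): cobalt=14 resin=24 scroll=4
After 22 (consume 11 cobalt): cobalt=3 resin=24 scroll=4
After 23 (consume 3 scroll): cobalt=3 resin=24 scroll=1
After 24 (consume 14 resin): cobalt=3 resin=10 scroll=1
After 25 (consume 1 resin): cobalt=3 resin=9 scroll=1

Answer: cobalt=3 resin=9 scroll=1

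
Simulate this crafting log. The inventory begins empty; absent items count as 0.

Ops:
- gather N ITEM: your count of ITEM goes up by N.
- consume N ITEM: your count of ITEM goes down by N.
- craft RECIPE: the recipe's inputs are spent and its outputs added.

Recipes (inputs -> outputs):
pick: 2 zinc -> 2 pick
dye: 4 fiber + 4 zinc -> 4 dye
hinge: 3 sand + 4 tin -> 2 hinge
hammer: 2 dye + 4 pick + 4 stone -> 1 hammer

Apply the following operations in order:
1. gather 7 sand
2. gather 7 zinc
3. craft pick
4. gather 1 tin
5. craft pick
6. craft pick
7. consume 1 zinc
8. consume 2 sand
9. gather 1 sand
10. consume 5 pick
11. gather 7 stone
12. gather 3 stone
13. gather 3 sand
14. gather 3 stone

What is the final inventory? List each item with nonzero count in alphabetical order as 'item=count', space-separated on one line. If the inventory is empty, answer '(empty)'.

After 1 (gather 7 sand): sand=7
After 2 (gather 7 zinc): sand=7 zinc=7
After 3 (craft pick): pick=2 sand=7 zinc=5
After 4 (gather 1 tin): pick=2 sand=7 tin=1 zinc=5
After 5 (craft pick): pick=4 sand=7 tin=1 zinc=3
After 6 (craft pick): pick=6 sand=7 tin=1 zinc=1
After 7 (consume 1 zinc): pick=6 sand=7 tin=1
After 8 (consume 2 sand): pick=6 sand=5 tin=1
After 9 (gather 1 sand): pick=6 sand=6 tin=1
After 10 (consume 5 pick): pick=1 sand=6 tin=1
After 11 (gather 7 stone): pick=1 sand=6 stone=7 tin=1
After 12 (gather 3 stone): pick=1 sand=6 stone=10 tin=1
After 13 (gather 3 sand): pick=1 sand=9 stone=10 tin=1
After 14 (gather 3 stone): pick=1 sand=9 stone=13 tin=1

Answer: pick=1 sand=9 stone=13 tin=1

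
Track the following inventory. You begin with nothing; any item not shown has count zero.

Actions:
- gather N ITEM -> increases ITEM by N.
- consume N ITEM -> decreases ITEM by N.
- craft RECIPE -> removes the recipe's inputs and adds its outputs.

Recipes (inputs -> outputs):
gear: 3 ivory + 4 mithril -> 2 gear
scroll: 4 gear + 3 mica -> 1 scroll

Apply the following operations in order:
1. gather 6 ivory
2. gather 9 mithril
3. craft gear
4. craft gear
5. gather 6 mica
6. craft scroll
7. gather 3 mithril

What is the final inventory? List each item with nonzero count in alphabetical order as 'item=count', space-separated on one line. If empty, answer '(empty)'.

Answer: mica=3 mithril=4 scroll=1

Derivation:
After 1 (gather 6 ivory): ivory=6
After 2 (gather 9 mithril): ivory=6 mithril=9
After 3 (craft gear): gear=2 ivory=3 mithril=5
After 4 (craft gear): gear=4 mithril=1
After 5 (gather 6 mica): gear=4 mica=6 mithril=1
After 6 (craft scroll): mica=3 mithril=1 scroll=1
After 7 (gather 3 mithril): mica=3 mithril=4 scroll=1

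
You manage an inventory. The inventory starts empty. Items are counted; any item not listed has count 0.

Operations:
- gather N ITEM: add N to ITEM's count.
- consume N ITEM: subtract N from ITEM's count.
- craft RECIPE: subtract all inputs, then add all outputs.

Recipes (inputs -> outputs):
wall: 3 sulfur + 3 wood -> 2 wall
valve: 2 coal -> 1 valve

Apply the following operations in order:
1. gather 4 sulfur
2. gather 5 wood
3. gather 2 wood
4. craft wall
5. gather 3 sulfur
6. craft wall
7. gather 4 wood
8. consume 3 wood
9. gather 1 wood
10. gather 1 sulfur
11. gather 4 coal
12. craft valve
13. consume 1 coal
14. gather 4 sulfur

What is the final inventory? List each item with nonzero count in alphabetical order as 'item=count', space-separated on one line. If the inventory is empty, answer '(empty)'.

Answer: coal=1 sulfur=6 valve=1 wall=4 wood=3

Derivation:
After 1 (gather 4 sulfur): sulfur=4
After 2 (gather 5 wood): sulfur=4 wood=5
After 3 (gather 2 wood): sulfur=4 wood=7
After 4 (craft wall): sulfur=1 wall=2 wood=4
After 5 (gather 3 sulfur): sulfur=4 wall=2 wood=4
After 6 (craft wall): sulfur=1 wall=4 wood=1
After 7 (gather 4 wood): sulfur=1 wall=4 wood=5
After 8 (consume 3 wood): sulfur=1 wall=4 wood=2
After 9 (gather 1 wood): sulfur=1 wall=4 wood=3
After 10 (gather 1 sulfur): sulfur=2 wall=4 wood=3
After 11 (gather 4 coal): coal=4 sulfur=2 wall=4 wood=3
After 12 (craft valve): coal=2 sulfur=2 valve=1 wall=4 wood=3
After 13 (consume 1 coal): coal=1 sulfur=2 valve=1 wall=4 wood=3
After 14 (gather 4 sulfur): coal=1 sulfur=6 valve=1 wall=4 wood=3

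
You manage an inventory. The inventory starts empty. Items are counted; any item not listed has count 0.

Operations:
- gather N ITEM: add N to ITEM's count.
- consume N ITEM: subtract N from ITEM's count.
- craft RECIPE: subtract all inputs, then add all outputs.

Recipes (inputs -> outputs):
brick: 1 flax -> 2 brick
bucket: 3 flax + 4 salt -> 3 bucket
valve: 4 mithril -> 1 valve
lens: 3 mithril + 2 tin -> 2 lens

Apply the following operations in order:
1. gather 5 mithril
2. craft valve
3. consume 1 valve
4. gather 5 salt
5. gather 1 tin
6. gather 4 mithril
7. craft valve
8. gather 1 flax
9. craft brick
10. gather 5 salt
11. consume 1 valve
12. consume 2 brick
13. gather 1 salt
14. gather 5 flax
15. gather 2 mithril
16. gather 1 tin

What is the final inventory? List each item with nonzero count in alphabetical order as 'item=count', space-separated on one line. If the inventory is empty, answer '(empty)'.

After 1 (gather 5 mithril): mithril=5
After 2 (craft valve): mithril=1 valve=1
After 3 (consume 1 valve): mithril=1
After 4 (gather 5 salt): mithril=1 salt=5
After 5 (gather 1 tin): mithril=1 salt=5 tin=1
After 6 (gather 4 mithril): mithril=5 salt=5 tin=1
After 7 (craft valve): mithril=1 salt=5 tin=1 valve=1
After 8 (gather 1 flax): flax=1 mithril=1 salt=5 tin=1 valve=1
After 9 (craft brick): brick=2 mithril=1 salt=5 tin=1 valve=1
After 10 (gather 5 salt): brick=2 mithril=1 salt=10 tin=1 valve=1
After 11 (consume 1 valve): brick=2 mithril=1 salt=10 tin=1
After 12 (consume 2 brick): mithril=1 salt=10 tin=1
After 13 (gather 1 salt): mithril=1 salt=11 tin=1
After 14 (gather 5 flax): flax=5 mithril=1 salt=11 tin=1
After 15 (gather 2 mithril): flax=5 mithril=3 salt=11 tin=1
After 16 (gather 1 tin): flax=5 mithril=3 salt=11 tin=2

Answer: flax=5 mithril=3 salt=11 tin=2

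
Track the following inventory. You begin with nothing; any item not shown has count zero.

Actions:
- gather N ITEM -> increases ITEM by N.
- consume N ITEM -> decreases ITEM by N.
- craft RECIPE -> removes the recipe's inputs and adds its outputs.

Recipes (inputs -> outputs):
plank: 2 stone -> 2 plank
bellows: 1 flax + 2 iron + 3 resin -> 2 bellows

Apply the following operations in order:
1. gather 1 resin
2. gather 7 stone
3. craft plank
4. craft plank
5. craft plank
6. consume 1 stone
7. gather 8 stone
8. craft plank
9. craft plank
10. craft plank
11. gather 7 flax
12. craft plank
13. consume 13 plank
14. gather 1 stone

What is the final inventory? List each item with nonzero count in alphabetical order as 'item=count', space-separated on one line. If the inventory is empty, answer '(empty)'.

After 1 (gather 1 resin): resin=1
After 2 (gather 7 stone): resin=1 stone=7
After 3 (craft plank): plank=2 resin=1 stone=5
After 4 (craft plank): plank=4 resin=1 stone=3
After 5 (craft plank): plank=6 resin=1 stone=1
After 6 (consume 1 stone): plank=6 resin=1
After 7 (gather 8 stone): plank=6 resin=1 stone=8
After 8 (craft plank): plank=8 resin=1 stone=6
After 9 (craft plank): plank=10 resin=1 stone=4
After 10 (craft plank): plank=12 resin=1 stone=2
After 11 (gather 7 flax): flax=7 plank=12 resin=1 stone=2
After 12 (craft plank): flax=7 plank=14 resin=1
After 13 (consume 13 plank): flax=7 plank=1 resin=1
After 14 (gather 1 stone): flax=7 plank=1 resin=1 stone=1

Answer: flax=7 plank=1 resin=1 stone=1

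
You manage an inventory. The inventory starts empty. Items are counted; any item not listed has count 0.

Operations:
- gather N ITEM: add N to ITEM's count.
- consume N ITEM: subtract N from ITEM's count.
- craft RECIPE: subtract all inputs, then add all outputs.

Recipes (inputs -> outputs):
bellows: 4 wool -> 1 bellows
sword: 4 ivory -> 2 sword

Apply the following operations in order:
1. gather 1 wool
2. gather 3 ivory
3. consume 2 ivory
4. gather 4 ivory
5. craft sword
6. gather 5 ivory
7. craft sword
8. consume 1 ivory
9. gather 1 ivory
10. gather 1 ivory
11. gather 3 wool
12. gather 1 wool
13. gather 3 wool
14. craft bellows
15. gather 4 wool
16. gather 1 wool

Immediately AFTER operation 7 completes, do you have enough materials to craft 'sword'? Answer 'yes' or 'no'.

After 1 (gather 1 wool): wool=1
After 2 (gather 3 ivory): ivory=3 wool=1
After 3 (consume 2 ivory): ivory=1 wool=1
After 4 (gather 4 ivory): ivory=5 wool=1
After 5 (craft sword): ivory=1 sword=2 wool=1
After 6 (gather 5 ivory): ivory=6 sword=2 wool=1
After 7 (craft sword): ivory=2 sword=4 wool=1

Answer: no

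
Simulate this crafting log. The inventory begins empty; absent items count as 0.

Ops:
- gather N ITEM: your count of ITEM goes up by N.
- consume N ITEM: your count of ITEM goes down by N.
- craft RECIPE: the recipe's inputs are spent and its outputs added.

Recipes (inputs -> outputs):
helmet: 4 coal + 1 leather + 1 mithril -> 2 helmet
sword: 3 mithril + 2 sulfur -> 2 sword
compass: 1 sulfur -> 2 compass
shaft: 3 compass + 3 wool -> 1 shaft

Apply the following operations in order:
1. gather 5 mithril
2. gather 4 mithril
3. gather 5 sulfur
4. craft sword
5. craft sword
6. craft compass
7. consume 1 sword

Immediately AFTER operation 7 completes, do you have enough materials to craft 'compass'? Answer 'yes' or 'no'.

Answer: no

Derivation:
After 1 (gather 5 mithril): mithril=5
After 2 (gather 4 mithril): mithril=9
After 3 (gather 5 sulfur): mithril=9 sulfur=5
After 4 (craft sword): mithril=6 sulfur=3 sword=2
After 5 (craft sword): mithril=3 sulfur=1 sword=4
After 6 (craft compass): compass=2 mithril=3 sword=4
After 7 (consume 1 sword): compass=2 mithril=3 sword=3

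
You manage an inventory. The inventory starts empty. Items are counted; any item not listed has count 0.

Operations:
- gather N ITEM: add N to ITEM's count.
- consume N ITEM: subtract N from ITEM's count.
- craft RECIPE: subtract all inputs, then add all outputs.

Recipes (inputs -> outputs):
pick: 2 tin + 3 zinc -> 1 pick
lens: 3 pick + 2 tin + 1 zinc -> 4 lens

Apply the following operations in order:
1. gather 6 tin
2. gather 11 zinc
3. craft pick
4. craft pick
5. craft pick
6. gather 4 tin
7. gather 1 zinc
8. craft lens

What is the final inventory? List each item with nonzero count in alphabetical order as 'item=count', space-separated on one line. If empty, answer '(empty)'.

Answer: lens=4 tin=2 zinc=2

Derivation:
After 1 (gather 6 tin): tin=6
After 2 (gather 11 zinc): tin=6 zinc=11
After 3 (craft pick): pick=1 tin=4 zinc=8
After 4 (craft pick): pick=2 tin=2 zinc=5
After 5 (craft pick): pick=3 zinc=2
After 6 (gather 4 tin): pick=3 tin=4 zinc=2
After 7 (gather 1 zinc): pick=3 tin=4 zinc=3
After 8 (craft lens): lens=4 tin=2 zinc=2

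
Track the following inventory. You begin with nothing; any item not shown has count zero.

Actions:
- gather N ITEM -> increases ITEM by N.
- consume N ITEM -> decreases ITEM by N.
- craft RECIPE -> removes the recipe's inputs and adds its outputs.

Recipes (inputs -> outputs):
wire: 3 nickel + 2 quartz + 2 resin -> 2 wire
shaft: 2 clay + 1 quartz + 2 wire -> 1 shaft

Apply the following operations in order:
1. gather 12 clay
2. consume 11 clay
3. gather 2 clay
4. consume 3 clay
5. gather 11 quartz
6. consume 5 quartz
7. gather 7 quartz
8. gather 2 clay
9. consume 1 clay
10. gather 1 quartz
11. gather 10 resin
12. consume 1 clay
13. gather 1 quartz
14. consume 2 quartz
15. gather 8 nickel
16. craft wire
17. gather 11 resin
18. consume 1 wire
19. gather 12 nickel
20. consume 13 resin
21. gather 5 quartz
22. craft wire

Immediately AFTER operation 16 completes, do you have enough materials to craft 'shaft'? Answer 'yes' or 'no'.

Answer: no

Derivation:
After 1 (gather 12 clay): clay=12
After 2 (consume 11 clay): clay=1
After 3 (gather 2 clay): clay=3
After 4 (consume 3 clay): (empty)
After 5 (gather 11 quartz): quartz=11
After 6 (consume 5 quartz): quartz=6
After 7 (gather 7 quartz): quartz=13
After 8 (gather 2 clay): clay=2 quartz=13
After 9 (consume 1 clay): clay=1 quartz=13
After 10 (gather 1 quartz): clay=1 quartz=14
After 11 (gather 10 resin): clay=1 quartz=14 resin=10
After 12 (consume 1 clay): quartz=14 resin=10
After 13 (gather 1 quartz): quartz=15 resin=10
After 14 (consume 2 quartz): quartz=13 resin=10
After 15 (gather 8 nickel): nickel=8 quartz=13 resin=10
After 16 (craft wire): nickel=5 quartz=11 resin=8 wire=2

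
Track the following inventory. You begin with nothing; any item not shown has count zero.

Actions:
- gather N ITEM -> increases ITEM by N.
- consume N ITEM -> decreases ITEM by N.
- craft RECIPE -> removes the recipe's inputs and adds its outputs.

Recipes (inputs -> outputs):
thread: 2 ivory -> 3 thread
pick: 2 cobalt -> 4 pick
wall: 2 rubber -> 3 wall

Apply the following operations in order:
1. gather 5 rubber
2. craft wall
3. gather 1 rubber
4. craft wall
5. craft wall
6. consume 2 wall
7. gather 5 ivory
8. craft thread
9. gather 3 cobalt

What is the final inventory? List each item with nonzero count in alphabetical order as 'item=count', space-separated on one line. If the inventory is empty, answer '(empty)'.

Answer: cobalt=3 ivory=3 thread=3 wall=7

Derivation:
After 1 (gather 5 rubber): rubber=5
After 2 (craft wall): rubber=3 wall=3
After 3 (gather 1 rubber): rubber=4 wall=3
After 4 (craft wall): rubber=2 wall=6
After 5 (craft wall): wall=9
After 6 (consume 2 wall): wall=7
After 7 (gather 5 ivory): ivory=5 wall=7
After 8 (craft thread): ivory=3 thread=3 wall=7
After 9 (gather 3 cobalt): cobalt=3 ivory=3 thread=3 wall=7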